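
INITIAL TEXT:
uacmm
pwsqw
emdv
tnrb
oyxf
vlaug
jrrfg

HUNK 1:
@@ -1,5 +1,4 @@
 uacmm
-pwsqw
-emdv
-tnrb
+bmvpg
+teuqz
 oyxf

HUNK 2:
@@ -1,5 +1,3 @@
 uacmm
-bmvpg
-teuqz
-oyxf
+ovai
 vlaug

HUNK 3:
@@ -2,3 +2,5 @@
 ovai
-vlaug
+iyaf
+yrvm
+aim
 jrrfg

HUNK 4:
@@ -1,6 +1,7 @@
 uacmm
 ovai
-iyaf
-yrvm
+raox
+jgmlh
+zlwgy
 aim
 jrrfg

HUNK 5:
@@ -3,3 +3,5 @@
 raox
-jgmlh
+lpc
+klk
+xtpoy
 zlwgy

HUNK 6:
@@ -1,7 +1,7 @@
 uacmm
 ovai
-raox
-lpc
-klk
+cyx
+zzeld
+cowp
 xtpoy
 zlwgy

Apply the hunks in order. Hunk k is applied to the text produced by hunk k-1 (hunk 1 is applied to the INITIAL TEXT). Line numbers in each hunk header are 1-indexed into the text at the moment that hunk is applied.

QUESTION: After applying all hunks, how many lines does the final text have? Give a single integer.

Answer: 9

Derivation:
Hunk 1: at line 1 remove [pwsqw,emdv,tnrb] add [bmvpg,teuqz] -> 6 lines: uacmm bmvpg teuqz oyxf vlaug jrrfg
Hunk 2: at line 1 remove [bmvpg,teuqz,oyxf] add [ovai] -> 4 lines: uacmm ovai vlaug jrrfg
Hunk 3: at line 2 remove [vlaug] add [iyaf,yrvm,aim] -> 6 lines: uacmm ovai iyaf yrvm aim jrrfg
Hunk 4: at line 1 remove [iyaf,yrvm] add [raox,jgmlh,zlwgy] -> 7 lines: uacmm ovai raox jgmlh zlwgy aim jrrfg
Hunk 5: at line 3 remove [jgmlh] add [lpc,klk,xtpoy] -> 9 lines: uacmm ovai raox lpc klk xtpoy zlwgy aim jrrfg
Hunk 6: at line 1 remove [raox,lpc,klk] add [cyx,zzeld,cowp] -> 9 lines: uacmm ovai cyx zzeld cowp xtpoy zlwgy aim jrrfg
Final line count: 9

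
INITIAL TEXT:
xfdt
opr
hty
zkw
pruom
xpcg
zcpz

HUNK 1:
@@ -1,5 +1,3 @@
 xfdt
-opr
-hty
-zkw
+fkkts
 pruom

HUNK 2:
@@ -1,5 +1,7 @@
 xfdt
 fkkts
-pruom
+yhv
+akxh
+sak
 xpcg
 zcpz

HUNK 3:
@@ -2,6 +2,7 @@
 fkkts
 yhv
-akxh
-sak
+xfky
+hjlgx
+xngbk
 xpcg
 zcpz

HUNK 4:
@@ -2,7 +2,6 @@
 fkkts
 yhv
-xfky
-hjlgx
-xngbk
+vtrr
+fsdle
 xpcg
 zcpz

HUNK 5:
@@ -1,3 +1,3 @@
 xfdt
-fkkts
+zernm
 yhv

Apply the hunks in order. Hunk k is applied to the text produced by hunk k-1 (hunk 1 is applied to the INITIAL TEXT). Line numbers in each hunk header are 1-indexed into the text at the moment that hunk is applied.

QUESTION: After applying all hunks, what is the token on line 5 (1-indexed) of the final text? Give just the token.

Hunk 1: at line 1 remove [opr,hty,zkw] add [fkkts] -> 5 lines: xfdt fkkts pruom xpcg zcpz
Hunk 2: at line 1 remove [pruom] add [yhv,akxh,sak] -> 7 lines: xfdt fkkts yhv akxh sak xpcg zcpz
Hunk 3: at line 2 remove [akxh,sak] add [xfky,hjlgx,xngbk] -> 8 lines: xfdt fkkts yhv xfky hjlgx xngbk xpcg zcpz
Hunk 4: at line 2 remove [xfky,hjlgx,xngbk] add [vtrr,fsdle] -> 7 lines: xfdt fkkts yhv vtrr fsdle xpcg zcpz
Hunk 5: at line 1 remove [fkkts] add [zernm] -> 7 lines: xfdt zernm yhv vtrr fsdle xpcg zcpz
Final line 5: fsdle

Answer: fsdle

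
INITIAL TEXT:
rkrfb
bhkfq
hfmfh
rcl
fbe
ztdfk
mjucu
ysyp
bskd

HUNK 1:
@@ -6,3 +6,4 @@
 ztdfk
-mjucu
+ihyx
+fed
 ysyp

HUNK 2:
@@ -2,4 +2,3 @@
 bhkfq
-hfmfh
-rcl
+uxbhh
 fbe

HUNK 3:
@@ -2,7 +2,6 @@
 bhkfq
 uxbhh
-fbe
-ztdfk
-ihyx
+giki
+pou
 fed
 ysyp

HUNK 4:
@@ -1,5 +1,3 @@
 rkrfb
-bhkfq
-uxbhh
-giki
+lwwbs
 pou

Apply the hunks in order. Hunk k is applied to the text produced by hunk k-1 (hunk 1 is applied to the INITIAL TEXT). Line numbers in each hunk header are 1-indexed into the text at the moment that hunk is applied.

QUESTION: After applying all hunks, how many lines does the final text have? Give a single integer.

Hunk 1: at line 6 remove [mjucu] add [ihyx,fed] -> 10 lines: rkrfb bhkfq hfmfh rcl fbe ztdfk ihyx fed ysyp bskd
Hunk 2: at line 2 remove [hfmfh,rcl] add [uxbhh] -> 9 lines: rkrfb bhkfq uxbhh fbe ztdfk ihyx fed ysyp bskd
Hunk 3: at line 2 remove [fbe,ztdfk,ihyx] add [giki,pou] -> 8 lines: rkrfb bhkfq uxbhh giki pou fed ysyp bskd
Hunk 4: at line 1 remove [bhkfq,uxbhh,giki] add [lwwbs] -> 6 lines: rkrfb lwwbs pou fed ysyp bskd
Final line count: 6

Answer: 6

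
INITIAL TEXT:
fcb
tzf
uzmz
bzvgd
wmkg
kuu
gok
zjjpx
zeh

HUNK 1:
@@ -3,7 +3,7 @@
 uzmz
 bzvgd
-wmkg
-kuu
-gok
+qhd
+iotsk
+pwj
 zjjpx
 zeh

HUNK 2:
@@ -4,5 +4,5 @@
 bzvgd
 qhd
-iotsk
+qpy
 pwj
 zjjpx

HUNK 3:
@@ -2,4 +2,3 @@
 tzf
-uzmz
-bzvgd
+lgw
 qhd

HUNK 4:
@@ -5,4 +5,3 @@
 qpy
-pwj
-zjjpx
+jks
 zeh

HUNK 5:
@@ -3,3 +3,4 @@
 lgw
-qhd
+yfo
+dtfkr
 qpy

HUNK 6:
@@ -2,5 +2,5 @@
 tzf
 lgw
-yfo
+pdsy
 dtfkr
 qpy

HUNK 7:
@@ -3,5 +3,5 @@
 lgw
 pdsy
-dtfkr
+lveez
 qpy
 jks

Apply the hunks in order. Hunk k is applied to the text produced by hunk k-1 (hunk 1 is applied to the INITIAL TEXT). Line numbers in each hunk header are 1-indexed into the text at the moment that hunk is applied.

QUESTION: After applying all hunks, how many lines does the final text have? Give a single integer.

Answer: 8

Derivation:
Hunk 1: at line 3 remove [wmkg,kuu,gok] add [qhd,iotsk,pwj] -> 9 lines: fcb tzf uzmz bzvgd qhd iotsk pwj zjjpx zeh
Hunk 2: at line 4 remove [iotsk] add [qpy] -> 9 lines: fcb tzf uzmz bzvgd qhd qpy pwj zjjpx zeh
Hunk 3: at line 2 remove [uzmz,bzvgd] add [lgw] -> 8 lines: fcb tzf lgw qhd qpy pwj zjjpx zeh
Hunk 4: at line 5 remove [pwj,zjjpx] add [jks] -> 7 lines: fcb tzf lgw qhd qpy jks zeh
Hunk 5: at line 3 remove [qhd] add [yfo,dtfkr] -> 8 lines: fcb tzf lgw yfo dtfkr qpy jks zeh
Hunk 6: at line 2 remove [yfo] add [pdsy] -> 8 lines: fcb tzf lgw pdsy dtfkr qpy jks zeh
Hunk 7: at line 3 remove [dtfkr] add [lveez] -> 8 lines: fcb tzf lgw pdsy lveez qpy jks zeh
Final line count: 8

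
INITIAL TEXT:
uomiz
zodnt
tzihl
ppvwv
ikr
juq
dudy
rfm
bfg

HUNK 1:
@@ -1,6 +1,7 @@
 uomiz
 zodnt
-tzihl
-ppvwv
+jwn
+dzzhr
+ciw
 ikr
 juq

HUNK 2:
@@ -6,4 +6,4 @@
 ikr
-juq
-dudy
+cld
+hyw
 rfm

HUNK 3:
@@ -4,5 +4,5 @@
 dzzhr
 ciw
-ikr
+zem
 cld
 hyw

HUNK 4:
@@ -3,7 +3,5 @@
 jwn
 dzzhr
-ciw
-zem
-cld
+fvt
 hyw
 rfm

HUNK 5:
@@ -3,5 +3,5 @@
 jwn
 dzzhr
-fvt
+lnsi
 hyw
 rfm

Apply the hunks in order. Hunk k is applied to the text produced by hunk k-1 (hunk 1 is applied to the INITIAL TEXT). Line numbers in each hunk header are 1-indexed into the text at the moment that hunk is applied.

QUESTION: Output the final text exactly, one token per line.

Hunk 1: at line 1 remove [tzihl,ppvwv] add [jwn,dzzhr,ciw] -> 10 lines: uomiz zodnt jwn dzzhr ciw ikr juq dudy rfm bfg
Hunk 2: at line 6 remove [juq,dudy] add [cld,hyw] -> 10 lines: uomiz zodnt jwn dzzhr ciw ikr cld hyw rfm bfg
Hunk 3: at line 4 remove [ikr] add [zem] -> 10 lines: uomiz zodnt jwn dzzhr ciw zem cld hyw rfm bfg
Hunk 4: at line 3 remove [ciw,zem,cld] add [fvt] -> 8 lines: uomiz zodnt jwn dzzhr fvt hyw rfm bfg
Hunk 5: at line 3 remove [fvt] add [lnsi] -> 8 lines: uomiz zodnt jwn dzzhr lnsi hyw rfm bfg

Answer: uomiz
zodnt
jwn
dzzhr
lnsi
hyw
rfm
bfg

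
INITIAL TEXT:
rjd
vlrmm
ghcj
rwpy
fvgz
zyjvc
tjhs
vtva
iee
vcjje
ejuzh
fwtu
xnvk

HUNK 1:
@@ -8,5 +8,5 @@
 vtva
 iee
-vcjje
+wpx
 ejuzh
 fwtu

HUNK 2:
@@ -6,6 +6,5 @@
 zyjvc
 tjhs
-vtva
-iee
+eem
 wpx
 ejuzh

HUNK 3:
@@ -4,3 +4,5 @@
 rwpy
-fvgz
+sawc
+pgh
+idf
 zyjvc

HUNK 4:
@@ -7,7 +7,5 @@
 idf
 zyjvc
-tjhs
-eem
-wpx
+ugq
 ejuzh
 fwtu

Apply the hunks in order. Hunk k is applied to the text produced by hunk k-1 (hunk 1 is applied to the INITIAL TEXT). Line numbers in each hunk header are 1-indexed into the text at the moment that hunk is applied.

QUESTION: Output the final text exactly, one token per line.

Answer: rjd
vlrmm
ghcj
rwpy
sawc
pgh
idf
zyjvc
ugq
ejuzh
fwtu
xnvk

Derivation:
Hunk 1: at line 8 remove [vcjje] add [wpx] -> 13 lines: rjd vlrmm ghcj rwpy fvgz zyjvc tjhs vtva iee wpx ejuzh fwtu xnvk
Hunk 2: at line 6 remove [vtva,iee] add [eem] -> 12 lines: rjd vlrmm ghcj rwpy fvgz zyjvc tjhs eem wpx ejuzh fwtu xnvk
Hunk 3: at line 4 remove [fvgz] add [sawc,pgh,idf] -> 14 lines: rjd vlrmm ghcj rwpy sawc pgh idf zyjvc tjhs eem wpx ejuzh fwtu xnvk
Hunk 4: at line 7 remove [tjhs,eem,wpx] add [ugq] -> 12 lines: rjd vlrmm ghcj rwpy sawc pgh idf zyjvc ugq ejuzh fwtu xnvk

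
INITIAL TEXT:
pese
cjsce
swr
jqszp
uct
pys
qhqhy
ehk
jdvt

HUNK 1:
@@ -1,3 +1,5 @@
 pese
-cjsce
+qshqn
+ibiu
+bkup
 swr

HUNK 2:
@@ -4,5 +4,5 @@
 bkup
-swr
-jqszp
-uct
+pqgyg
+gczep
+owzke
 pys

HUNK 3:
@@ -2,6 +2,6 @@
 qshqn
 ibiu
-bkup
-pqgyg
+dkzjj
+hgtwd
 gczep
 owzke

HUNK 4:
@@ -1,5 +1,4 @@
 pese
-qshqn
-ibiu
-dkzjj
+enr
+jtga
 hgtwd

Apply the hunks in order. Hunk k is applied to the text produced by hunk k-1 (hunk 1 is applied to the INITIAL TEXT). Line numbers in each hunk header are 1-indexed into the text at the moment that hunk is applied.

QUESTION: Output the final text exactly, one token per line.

Hunk 1: at line 1 remove [cjsce] add [qshqn,ibiu,bkup] -> 11 lines: pese qshqn ibiu bkup swr jqszp uct pys qhqhy ehk jdvt
Hunk 2: at line 4 remove [swr,jqszp,uct] add [pqgyg,gczep,owzke] -> 11 lines: pese qshqn ibiu bkup pqgyg gczep owzke pys qhqhy ehk jdvt
Hunk 3: at line 2 remove [bkup,pqgyg] add [dkzjj,hgtwd] -> 11 lines: pese qshqn ibiu dkzjj hgtwd gczep owzke pys qhqhy ehk jdvt
Hunk 4: at line 1 remove [qshqn,ibiu,dkzjj] add [enr,jtga] -> 10 lines: pese enr jtga hgtwd gczep owzke pys qhqhy ehk jdvt

Answer: pese
enr
jtga
hgtwd
gczep
owzke
pys
qhqhy
ehk
jdvt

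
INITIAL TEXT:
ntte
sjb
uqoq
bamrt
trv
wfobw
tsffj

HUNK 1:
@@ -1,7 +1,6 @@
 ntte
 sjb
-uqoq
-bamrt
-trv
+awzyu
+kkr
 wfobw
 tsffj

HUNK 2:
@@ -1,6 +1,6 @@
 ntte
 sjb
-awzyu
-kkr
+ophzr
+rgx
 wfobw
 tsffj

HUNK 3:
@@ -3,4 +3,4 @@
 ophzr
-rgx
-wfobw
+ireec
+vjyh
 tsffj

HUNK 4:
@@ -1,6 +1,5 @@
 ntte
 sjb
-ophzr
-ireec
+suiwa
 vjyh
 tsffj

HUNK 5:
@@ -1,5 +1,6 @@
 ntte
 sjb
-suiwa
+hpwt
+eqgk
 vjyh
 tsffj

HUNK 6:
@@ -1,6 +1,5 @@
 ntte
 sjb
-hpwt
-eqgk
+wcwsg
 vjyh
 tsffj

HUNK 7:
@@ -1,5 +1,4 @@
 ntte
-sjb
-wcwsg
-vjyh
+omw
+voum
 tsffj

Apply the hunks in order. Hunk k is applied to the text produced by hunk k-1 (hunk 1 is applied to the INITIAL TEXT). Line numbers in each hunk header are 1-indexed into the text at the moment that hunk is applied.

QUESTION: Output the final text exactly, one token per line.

Hunk 1: at line 1 remove [uqoq,bamrt,trv] add [awzyu,kkr] -> 6 lines: ntte sjb awzyu kkr wfobw tsffj
Hunk 2: at line 1 remove [awzyu,kkr] add [ophzr,rgx] -> 6 lines: ntte sjb ophzr rgx wfobw tsffj
Hunk 3: at line 3 remove [rgx,wfobw] add [ireec,vjyh] -> 6 lines: ntte sjb ophzr ireec vjyh tsffj
Hunk 4: at line 1 remove [ophzr,ireec] add [suiwa] -> 5 lines: ntte sjb suiwa vjyh tsffj
Hunk 5: at line 1 remove [suiwa] add [hpwt,eqgk] -> 6 lines: ntte sjb hpwt eqgk vjyh tsffj
Hunk 6: at line 1 remove [hpwt,eqgk] add [wcwsg] -> 5 lines: ntte sjb wcwsg vjyh tsffj
Hunk 7: at line 1 remove [sjb,wcwsg,vjyh] add [omw,voum] -> 4 lines: ntte omw voum tsffj

Answer: ntte
omw
voum
tsffj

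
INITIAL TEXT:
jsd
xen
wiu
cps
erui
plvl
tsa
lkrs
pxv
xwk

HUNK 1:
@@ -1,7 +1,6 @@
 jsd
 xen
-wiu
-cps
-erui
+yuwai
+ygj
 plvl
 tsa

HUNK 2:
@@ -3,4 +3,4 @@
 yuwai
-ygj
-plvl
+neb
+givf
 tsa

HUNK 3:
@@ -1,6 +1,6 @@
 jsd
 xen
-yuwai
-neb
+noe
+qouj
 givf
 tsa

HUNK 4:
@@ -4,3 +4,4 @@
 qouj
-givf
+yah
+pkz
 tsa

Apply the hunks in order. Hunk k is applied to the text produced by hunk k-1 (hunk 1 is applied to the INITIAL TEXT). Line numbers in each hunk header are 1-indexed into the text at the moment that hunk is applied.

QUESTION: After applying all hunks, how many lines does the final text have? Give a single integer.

Hunk 1: at line 1 remove [wiu,cps,erui] add [yuwai,ygj] -> 9 lines: jsd xen yuwai ygj plvl tsa lkrs pxv xwk
Hunk 2: at line 3 remove [ygj,plvl] add [neb,givf] -> 9 lines: jsd xen yuwai neb givf tsa lkrs pxv xwk
Hunk 3: at line 1 remove [yuwai,neb] add [noe,qouj] -> 9 lines: jsd xen noe qouj givf tsa lkrs pxv xwk
Hunk 4: at line 4 remove [givf] add [yah,pkz] -> 10 lines: jsd xen noe qouj yah pkz tsa lkrs pxv xwk
Final line count: 10

Answer: 10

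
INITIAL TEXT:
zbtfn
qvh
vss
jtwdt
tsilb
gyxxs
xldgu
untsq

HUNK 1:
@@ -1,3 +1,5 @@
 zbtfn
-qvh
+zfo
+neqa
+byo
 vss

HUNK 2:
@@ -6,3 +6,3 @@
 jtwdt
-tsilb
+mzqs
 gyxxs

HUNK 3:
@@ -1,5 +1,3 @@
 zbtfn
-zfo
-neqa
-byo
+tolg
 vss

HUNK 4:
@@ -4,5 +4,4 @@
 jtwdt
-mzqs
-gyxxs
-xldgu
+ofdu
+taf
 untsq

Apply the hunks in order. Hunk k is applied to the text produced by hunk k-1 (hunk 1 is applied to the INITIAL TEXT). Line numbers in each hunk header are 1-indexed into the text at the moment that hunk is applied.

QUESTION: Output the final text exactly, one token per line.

Hunk 1: at line 1 remove [qvh] add [zfo,neqa,byo] -> 10 lines: zbtfn zfo neqa byo vss jtwdt tsilb gyxxs xldgu untsq
Hunk 2: at line 6 remove [tsilb] add [mzqs] -> 10 lines: zbtfn zfo neqa byo vss jtwdt mzqs gyxxs xldgu untsq
Hunk 3: at line 1 remove [zfo,neqa,byo] add [tolg] -> 8 lines: zbtfn tolg vss jtwdt mzqs gyxxs xldgu untsq
Hunk 4: at line 4 remove [mzqs,gyxxs,xldgu] add [ofdu,taf] -> 7 lines: zbtfn tolg vss jtwdt ofdu taf untsq

Answer: zbtfn
tolg
vss
jtwdt
ofdu
taf
untsq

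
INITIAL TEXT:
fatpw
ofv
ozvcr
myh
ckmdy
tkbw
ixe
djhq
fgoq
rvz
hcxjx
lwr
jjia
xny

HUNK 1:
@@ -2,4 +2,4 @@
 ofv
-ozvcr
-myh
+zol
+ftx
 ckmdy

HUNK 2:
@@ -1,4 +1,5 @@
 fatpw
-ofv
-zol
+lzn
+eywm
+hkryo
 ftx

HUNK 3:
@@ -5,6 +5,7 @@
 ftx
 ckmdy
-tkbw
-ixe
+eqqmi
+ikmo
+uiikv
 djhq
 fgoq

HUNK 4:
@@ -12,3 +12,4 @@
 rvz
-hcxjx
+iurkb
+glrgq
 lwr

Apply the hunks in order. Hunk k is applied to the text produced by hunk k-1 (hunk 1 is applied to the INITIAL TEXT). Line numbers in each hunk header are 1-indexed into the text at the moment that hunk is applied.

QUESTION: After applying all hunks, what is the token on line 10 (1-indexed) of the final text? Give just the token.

Hunk 1: at line 2 remove [ozvcr,myh] add [zol,ftx] -> 14 lines: fatpw ofv zol ftx ckmdy tkbw ixe djhq fgoq rvz hcxjx lwr jjia xny
Hunk 2: at line 1 remove [ofv,zol] add [lzn,eywm,hkryo] -> 15 lines: fatpw lzn eywm hkryo ftx ckmdy tkbw ixe djhq fgoq rvz hcxjx lwr jjia xny
Hunk 3: at line 5 remove [tkbw,ixe] add [eqqmi,ikmo,uiikv] -> 16 lines: fatpw lzn eywm hkryo ftx ckmdy eqqmi ikmo uiikv djhq fgoq rvz hcxjx lwr jjia xny
Hunk 4: at line 12 remove [hcxjx] add [iurkb,glrgq] -> 17 lines: fatpw lzn eywm hkryo ftx ckmdy eqqmi ikmo uiikv djhq fgoq rvz iurkb glrgq lwr jjia xny
Final line 10: djhq

Answer: djhq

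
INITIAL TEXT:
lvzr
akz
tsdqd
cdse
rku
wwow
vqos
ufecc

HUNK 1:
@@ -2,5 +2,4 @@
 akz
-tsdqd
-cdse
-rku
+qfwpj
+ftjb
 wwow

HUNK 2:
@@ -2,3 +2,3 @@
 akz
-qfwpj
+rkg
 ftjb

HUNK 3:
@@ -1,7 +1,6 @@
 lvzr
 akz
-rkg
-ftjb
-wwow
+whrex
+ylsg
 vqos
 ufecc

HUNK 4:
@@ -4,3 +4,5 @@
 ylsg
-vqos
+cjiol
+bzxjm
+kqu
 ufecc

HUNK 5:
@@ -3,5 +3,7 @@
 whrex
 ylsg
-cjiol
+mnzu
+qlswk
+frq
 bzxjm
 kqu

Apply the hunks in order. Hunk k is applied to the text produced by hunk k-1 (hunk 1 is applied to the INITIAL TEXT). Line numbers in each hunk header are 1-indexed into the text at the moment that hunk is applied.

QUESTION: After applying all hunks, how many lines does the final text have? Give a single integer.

Hunk 1: at line 2 remove [tsdqd,cdse,rku] add [qfwpj,ftjb] -> 7 lines: lvzr akz qfwpj ftjb wwow vqos ufecc
Hunk 2: at line 2 remove [qfwpj] add [rkg] -> 7 lines: lvzr akz rkg ftjb wwow vqos ufecc
Hunk 3: at line 1 remove [rkg,ftjb,wwow] add [whrex,ylsg] -> 6 lines: lvzr akz whrex ylsg vqos ufecc
Hunk 4: at line 4 remove [vqos] add [cjiol,bzxjm,kqu] -> 8 lines: lvzr akz whrex ylsg cjiol bzxjm kqu ufecc
Hunk 5: at line 3 remove [cjiol] add [mnzu,qlswk,frq] -> 10 lines: lvzr akz whrex ylsg mnzu qlswk frq bzxjm kqu ufecc
Final line count: 10

Answer: 10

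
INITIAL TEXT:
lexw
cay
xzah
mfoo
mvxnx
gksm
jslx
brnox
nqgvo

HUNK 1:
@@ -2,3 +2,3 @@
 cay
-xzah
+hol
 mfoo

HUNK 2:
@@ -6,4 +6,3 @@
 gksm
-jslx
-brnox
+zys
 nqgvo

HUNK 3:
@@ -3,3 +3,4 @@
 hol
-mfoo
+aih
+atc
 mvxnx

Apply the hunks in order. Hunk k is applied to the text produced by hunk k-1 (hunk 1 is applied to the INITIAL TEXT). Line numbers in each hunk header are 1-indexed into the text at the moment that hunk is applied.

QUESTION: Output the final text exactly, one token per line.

Hunk 1: at line 2 remove [xzah] add [hol] -> 9 lines: lexw cay hol mfoo mvxnx gksm jslx brnox nqgvo
Hunk 2: at line 6 remove [jslx,brnox] add [zys] -> 8 lines: lexw cay hol mfoo mvxnx gksm zys nqgvo
Hunk 3: at line 3 remove [mfoo] add [aih,atc] -> 9 lines: lexw cay hol aih atc mvxnx gksm zys nqgvo

Answer: lexw
cay
hol
aih
atc
mvxnx
gksm
zys
nqgvo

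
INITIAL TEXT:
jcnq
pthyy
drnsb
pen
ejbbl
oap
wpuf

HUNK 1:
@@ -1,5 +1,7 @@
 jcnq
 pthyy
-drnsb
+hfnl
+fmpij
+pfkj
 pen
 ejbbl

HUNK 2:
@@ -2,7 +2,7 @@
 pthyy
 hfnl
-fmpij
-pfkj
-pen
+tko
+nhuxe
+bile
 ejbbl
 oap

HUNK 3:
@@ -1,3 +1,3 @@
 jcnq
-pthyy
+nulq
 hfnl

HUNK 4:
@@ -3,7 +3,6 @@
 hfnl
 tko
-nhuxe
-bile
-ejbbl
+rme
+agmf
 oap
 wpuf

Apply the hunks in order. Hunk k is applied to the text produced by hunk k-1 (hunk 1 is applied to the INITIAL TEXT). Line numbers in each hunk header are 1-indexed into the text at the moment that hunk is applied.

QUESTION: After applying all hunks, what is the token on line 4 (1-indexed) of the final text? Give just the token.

Answer: tko

Derivation:
Hunk 1: at line 1 remove [drnsb] add [hfnl,fmpij,pfkj] -> 9 lines: jcnq pthyy hfnl fmpij pfkj pen ejbbl oap wpuf
Hunk 2: at line 2 remove [fmpij,pfkj,pen] add [tko,nhuxe,bile] -> 9 lines: jcnq pthyy hfnl tko nhuxe bile ejbbl oap wpuf
Hunk 3: at line 1 remove [pthyy] add [nulq] -> 9 lines: jcnq nulq hfnl tko nhuxe bile ejbbl oap wpuf
Hunk 4: at line 3 remove [nhuxe,bile,ejbbl] add [rme,agmf] -> 8 lines: jcnq nulq hfnl tko rme agmf oap wpuf
Final line 4: tko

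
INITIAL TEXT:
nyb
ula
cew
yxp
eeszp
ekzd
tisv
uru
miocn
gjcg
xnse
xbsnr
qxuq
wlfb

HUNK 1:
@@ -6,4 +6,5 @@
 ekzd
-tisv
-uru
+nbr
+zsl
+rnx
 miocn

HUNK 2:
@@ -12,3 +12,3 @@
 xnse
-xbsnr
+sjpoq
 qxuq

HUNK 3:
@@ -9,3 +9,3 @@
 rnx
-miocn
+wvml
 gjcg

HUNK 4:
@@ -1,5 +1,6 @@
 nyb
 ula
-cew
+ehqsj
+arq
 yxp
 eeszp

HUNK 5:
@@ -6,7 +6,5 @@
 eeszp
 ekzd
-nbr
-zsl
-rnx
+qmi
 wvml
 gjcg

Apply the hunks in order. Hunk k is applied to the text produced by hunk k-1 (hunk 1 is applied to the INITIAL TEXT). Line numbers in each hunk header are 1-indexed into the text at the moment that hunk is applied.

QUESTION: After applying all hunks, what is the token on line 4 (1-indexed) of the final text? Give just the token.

Hunk 1: at line 6 remove [tisv,uru] add [nbr,zsl,rnx] -> 15 lines: nyb ula cew yxp eeszp ekzd nbr zsl rnx miocn gjcg xnse xbsnr qxuq wlfb
Hunk 2: at line 12 remove [xbsnr] add [sjpoq] -> 15 lines: nyb ula cew yxp eeszp ekzd nbr zsl rnx miocn gjcg xnse sjpoq qxuq wlfb
Hunk 3: at line 9 remove [miocn] add [wvml] -> 15 lines: nyb ula cew yxp eeszp ekzd nbr zsl rnx wvml gjcg xnse sjpoq qxuq wlfb
Hunk 4: at line 1 remove [cew] add [ehqsj,arq] -> 16 lines: nyb ula ehqsj arq yxp eeszp ekzd nbr zsl rnx wvml gjcg xnse sjpoq qxuq wlfb
Hunk 5: at line 6 remove [nbr,zsl,rnx] add [qmi] -> 14 lines: nyb ula ehqsj arq yxp eeszp ekzd qmi wvml gjcg xnse sjpoq qxuq wlfb
Final line 4: arq

Answer: arq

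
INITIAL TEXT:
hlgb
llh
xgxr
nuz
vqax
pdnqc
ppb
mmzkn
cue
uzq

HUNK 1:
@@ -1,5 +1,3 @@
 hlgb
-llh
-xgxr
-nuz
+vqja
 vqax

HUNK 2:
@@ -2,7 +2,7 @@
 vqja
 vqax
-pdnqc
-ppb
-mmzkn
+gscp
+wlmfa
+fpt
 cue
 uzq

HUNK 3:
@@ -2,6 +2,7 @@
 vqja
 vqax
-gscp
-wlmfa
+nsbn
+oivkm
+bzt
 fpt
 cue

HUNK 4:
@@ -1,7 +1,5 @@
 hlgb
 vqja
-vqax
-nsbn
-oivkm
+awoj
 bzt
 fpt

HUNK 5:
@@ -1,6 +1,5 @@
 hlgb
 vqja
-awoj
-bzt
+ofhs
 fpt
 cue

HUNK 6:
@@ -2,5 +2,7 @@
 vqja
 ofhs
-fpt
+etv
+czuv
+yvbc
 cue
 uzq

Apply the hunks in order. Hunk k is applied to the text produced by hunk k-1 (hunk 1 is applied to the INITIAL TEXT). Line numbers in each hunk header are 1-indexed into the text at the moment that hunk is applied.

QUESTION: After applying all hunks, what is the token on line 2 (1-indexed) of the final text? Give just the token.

Hunk 1: at line 1 remove [llh,xgxr,nuz] add [vqja] -> 8 lines: hlgb vqja vqax pdnqc ppb mmzkn cue uzq
Hunk 2: at line 2 remove [pdnqc,ppb,mmzkn] add [gscp,wlmfa,fpt] -> 8 lines: hlgb vqja vqax gscp wlmfa fpt cue uzq
Hunk 3: at line 2 remove [gscp,wlmfa] add [nsbn,oivkm,bzt] -> 9 lines: hlgb vqja vqax nsbn oivkm bzt fpt cue uzq
Hunk 4: at line 1 remove [vqax,nsbn,oivkm] add [awoj] -> 7 lines: hlgb vqja awoj bzt fpt cue uzq
Hunk 5: at line 1 remove [awoj,bzt] add [ofhs] -> 6 lines: hlgb vqja ofhs fpt cue uzq
Hunk 6: at line 2 remove [fpt] add [etv,czuv,yvbc] -> 8 lines: hlgb vqja ofhs etv czuv yvbc cue uzq
Final line 2: vqja

Answer: vqja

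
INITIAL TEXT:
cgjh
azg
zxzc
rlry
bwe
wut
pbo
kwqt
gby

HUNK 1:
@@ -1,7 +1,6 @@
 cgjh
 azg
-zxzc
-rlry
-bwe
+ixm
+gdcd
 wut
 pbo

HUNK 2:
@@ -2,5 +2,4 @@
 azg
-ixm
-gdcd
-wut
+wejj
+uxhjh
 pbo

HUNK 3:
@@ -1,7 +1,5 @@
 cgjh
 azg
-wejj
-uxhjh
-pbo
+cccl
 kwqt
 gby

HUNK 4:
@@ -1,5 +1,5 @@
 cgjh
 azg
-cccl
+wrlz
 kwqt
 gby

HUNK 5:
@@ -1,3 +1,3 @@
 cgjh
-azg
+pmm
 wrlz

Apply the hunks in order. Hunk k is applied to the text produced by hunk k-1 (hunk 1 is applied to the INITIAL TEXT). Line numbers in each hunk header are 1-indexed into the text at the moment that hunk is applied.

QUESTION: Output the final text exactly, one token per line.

Hunk 1: at line 1 remove [zxzc,rlry,bwe] add [ixm,gdcd] -> 8 lines: cgjh azg ixm gdcd wut pbo kwqt gby
Hunk 2: at line 2 remove [ixm,gdcd,wut] add [wejj,uxhjh] -> 7 lines: cgjh azg wejj uxhjh pbo kwqt gby
Hunk 3: at line 1 remove [wejj,uxhjh,pbo] add [cccl] -> 5 lines: cgjh azg cccl kwqt gby
Hunk 4: at line 1 remove [cccl] add [wrlz] -> 5 lines: cgjh azg wrlz kwqt gby
Hunk 5: at line 1 remove [azg] add [pmm] -> 5 lines: cgjh pmm wrlz kwqt gby

Answer: cgjh
pmm
wrlz
kwqt
gby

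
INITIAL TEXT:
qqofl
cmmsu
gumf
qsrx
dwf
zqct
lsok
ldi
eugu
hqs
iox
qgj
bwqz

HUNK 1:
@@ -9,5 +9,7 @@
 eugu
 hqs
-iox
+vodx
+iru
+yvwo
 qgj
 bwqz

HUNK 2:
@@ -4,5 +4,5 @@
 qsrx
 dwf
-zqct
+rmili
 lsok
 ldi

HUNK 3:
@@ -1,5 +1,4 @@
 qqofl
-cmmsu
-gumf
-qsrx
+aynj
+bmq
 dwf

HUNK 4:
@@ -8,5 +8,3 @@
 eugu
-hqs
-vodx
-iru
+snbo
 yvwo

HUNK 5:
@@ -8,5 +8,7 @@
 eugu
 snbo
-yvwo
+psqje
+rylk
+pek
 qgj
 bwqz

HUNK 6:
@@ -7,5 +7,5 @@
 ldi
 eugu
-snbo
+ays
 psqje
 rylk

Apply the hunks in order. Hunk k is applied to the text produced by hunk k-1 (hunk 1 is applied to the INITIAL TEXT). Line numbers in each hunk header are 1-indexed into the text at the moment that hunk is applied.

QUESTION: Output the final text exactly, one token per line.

Hunk 1: at line 9 remove [iox] add [vodx,iru,yvwo] -> 15 lines: qqofl cmmsu gumf qsrx dwf zqct lsok ldi eugu hqs vodx iru yvwo qgj bwqz
Hunk 2: at line 4 remove [zqct] add [rmili] -> 15 lines: qqofl cmmsu gumf qsrx dwf rmili lsok ldi eugu hqs vodx iru yvwo qgj bwqz
Hunk 3: at line 1 remove [cmmsu,gumf,qsrx] add [aynj,bmq] -> 14 lines: qqofl aynj bmq dwf rmili lsok ldi eugu hqs vodx iru yvwo qgj bwqz
Hunk 4: at line 8 remove [hqs,vodx,iru] add [snbo] -> 12 lines: qqofl aynj bmq dwf rmili lsok ldi eugu snbo yvwo qgj bwqz
Hunk 5: at line 8 remove [yvwo] add [psqje,rylk,pek] -> 14 lines: qqofl aynj bmq dwf rmili lsok ldi eugu snbo psqje rylk pek qgj bwqz
Hunk 6: at line 7 remove [snbo] add [ays] -> 14 lines: qqofl aynj bmq dwf rmili lsok ldi eugu ays psqje rylk pek qgj bwqz

Answer: qqofl
aynj
bmq
dwf
rmili
lsok
ldi
eugu
ays
psqje
rylk
pek
qgj
bwqz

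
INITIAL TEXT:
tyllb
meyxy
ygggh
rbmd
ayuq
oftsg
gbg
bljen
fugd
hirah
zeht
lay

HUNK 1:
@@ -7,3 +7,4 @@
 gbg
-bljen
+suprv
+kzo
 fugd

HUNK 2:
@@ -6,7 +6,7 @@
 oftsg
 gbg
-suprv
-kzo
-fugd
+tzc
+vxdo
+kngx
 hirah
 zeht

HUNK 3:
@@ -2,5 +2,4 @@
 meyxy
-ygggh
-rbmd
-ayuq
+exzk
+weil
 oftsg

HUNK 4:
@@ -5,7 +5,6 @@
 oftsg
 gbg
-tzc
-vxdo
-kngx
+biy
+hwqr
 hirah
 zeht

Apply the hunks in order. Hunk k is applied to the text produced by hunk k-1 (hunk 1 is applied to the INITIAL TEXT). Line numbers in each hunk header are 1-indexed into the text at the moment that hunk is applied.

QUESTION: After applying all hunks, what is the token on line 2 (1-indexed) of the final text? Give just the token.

Answer: meyxy

Derivation:
Hunk 1: at line 7 remove [bljen] add [suprv,kzo] -> 13 lines: tyllb meyxy ygggh rbmd ayuq oftsg gbg suprv kzo fugd hirah zeht lay
Hunk 2: at line 6 remove [suprv,kzo,fugd] add [tzc,vxdo,kngx] -> 13 lines: tyllb meyxy ygggh rbmd ayuq oftsg gbg tzc vxdo kngx hirah zeht lay
Hunk 3: at line 2 remove [ygggh,rbmd,ayuq] add [exzk,weil] -> 12 lines: tyllb meyxy exzk weil oftsg gbg tzc vxdo kngx hirah zeht lay
Hunk 4: at line 5 remove [tzc,vxdo,kngx] add [biy,hwqr] -> 11 lines: tyllb meyxy exzk weil oftsg gbg biy hwqr hirah zeht lay
Final line 2: meyxy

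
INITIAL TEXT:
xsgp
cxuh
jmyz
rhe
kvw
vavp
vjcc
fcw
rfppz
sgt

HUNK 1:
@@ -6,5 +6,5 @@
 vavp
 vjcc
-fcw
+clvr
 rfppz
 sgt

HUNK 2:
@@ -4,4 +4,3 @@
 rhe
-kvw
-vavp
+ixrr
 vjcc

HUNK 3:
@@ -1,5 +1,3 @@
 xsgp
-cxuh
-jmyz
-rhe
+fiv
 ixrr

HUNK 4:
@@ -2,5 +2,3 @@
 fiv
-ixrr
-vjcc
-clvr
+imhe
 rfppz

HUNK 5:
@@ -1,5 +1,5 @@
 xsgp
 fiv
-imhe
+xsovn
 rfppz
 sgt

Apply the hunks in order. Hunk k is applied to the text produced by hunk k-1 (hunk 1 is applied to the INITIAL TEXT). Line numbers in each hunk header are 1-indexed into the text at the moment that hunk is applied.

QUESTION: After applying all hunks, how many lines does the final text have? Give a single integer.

Hunk 1: at line 6 remove [fcw] add [clvr] -> 10 lines: xsgp cxuh jmyz rhe kvw vavp vjcc clvr rfppz sgt
Hunk 2: at line 4 remove [kvw,vavp] add [ixrr] -> 9 lines: xsgp cxuh jmyz rhe ixrr vjcc clvr rfppz sgt
Hunk 3: at line 1 remove [cxuh,jmyz,rhe] add [fiv] -> 7 lines: xsgp fiv ixrr vjcc clvr rfppz sgt
Hunk 4: at line 2 remove [ixrr,vjcc,clvr] add [imhe] -> 5 lines: xsgp fiv imhe rfppz sgt
Hunk 5: at line 1 remove [imhe] add [xsovn] -> 5 lines: xsgp fiv xsovn rfppz sgt
Final line count: 5

Answer: 5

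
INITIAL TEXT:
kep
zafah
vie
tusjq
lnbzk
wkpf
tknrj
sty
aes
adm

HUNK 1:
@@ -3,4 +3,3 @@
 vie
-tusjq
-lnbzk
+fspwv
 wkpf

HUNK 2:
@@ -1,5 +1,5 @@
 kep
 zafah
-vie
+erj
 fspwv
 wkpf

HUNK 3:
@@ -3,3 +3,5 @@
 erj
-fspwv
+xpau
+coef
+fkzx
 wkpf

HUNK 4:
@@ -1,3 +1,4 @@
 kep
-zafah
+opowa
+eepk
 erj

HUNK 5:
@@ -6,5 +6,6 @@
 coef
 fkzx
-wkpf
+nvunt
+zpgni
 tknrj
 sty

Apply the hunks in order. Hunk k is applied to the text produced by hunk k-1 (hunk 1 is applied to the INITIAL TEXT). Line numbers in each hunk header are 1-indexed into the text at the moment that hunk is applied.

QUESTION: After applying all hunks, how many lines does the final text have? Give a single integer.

Answer: 13

Derivation:
Hunk 1: at line 3 remove [tusjq,lnbzk] add [fspwv] -> 9 lines: kep zafah vie fspwv wkpf tknrj sty aes adm
Hunk 2: at line 1 remove [vie] add [erj] -> 9 lines: kep zafah erj fspwv wkpf tknrj sty aes adm
Hunk 3: at line 3 remove [fspwv] add [xpau,coef,fkzx] -> 11 lines: kep zafah erj xpau coef fkzx wkpf tknrj sty aes adm
Hunk 4: at line 1 remove [zafah] add [opowa,eepk] -> 12 lines: kep opowa eepk erj xpau coef fkzx wkpf tknrj sty aes adm
Hunk 5: at line 6 remove [wkpf] add [nvunt,zpgni] -> 13 lines: kep opowa eepk erj xpau coef fkzx nvunt zpgni tknrj sty aes adm
Final line count: 13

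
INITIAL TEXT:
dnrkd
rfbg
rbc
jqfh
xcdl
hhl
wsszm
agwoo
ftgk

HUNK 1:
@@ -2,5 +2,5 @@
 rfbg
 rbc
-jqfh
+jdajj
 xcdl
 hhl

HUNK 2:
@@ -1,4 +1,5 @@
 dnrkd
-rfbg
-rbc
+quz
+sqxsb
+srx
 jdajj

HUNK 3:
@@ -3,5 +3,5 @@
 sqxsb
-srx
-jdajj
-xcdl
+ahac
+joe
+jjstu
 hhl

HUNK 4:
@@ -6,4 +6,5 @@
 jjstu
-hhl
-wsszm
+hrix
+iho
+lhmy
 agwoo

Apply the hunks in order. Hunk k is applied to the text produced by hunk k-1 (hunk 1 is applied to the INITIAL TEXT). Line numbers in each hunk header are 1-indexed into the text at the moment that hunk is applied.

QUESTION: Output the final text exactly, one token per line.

Answer: dnrkd
quz
sqxsb
ahac
joe
jjstu
hrix
iho
lhmy
agwoo
ftgk

Derivation:
Hunk 1: at line 2 remove [jqfh] add [jdajj] -> 9 lines: dnrkd rfbg rbc jdajj xcdl hhl wsszm agwoo ftgk
Hunk 2: at line 1 remove [rfbg,rbc] add [quz,sqxsb,srx] -> 10 lines: dnrkd quz sqxsb srx jdajj xcdl hhl wsszm agwoo ftgk
Hunk 3: at line 3 remove [srx,jdajj,xcdl] add [ahac,joe,jjstu] -> 10 lines: dnrkd quz sqxsb ahac joe jjstu hhl wsszm agwoo ftgk
Hunk 4: at line 6 remove [hhl,wsszm] add [hrix,iho,lhmy] -> 11 lines: dnrkd quz sqxsb ahac joe jjstu hrix iho lhmy agwoo ftgk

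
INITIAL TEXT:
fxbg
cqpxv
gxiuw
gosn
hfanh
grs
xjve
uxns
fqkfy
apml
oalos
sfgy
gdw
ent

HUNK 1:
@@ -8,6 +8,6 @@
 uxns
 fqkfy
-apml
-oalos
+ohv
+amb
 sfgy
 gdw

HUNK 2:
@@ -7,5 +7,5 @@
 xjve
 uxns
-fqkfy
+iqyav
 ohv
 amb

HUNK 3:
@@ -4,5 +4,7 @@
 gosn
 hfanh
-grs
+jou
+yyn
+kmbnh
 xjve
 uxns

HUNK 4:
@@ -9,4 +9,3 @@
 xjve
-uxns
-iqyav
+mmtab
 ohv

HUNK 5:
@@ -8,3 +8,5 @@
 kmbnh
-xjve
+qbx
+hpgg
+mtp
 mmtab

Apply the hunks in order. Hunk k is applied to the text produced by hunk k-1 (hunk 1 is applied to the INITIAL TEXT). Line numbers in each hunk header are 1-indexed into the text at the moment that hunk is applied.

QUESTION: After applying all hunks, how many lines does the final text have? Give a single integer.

Answer: 17

Derivation:
Hunk 1: at line 8 remove [apml,oalos] add [ohv,amb] -> 14 lines: fxbg cqpxv gxiuw gosn hfanh grs xjve uxns fqkfy ohv amb sfgy gdw ent
Hunk 2: at line 7 remove [fqkfy] add [iqyav] -> 14 lines: fxbg cqpxv gxiuw gosn hfanh grs xjve uxns iqyav ohv amb sfgy gdw ent
Hunk 3: at line 4 remove [grs] add [jou,yyn,kmbnh] -> 16 lines: fxbg cqpxv gxiuw gosn hfanh jou yyn kmbnh xjve uxns iqyav ohv amb sfgy gdw ent
Hunk 4: at line 9 remove [uxns,iqyav] add [mmtab] -> 15 lines: fxbg cqpxv gxiuw gosn hfanh jou yyn kmbnh xjve mmtab ohv amb sfgy gdw ent
Hunk 5: at line 8 remove [xjve] add [qbx,hpgg,mtp] -> 17 lines: fxbg cqpxv gxiuw gosn hfanh jou yyn kmbnh qbx hpgg mtp mmtab ohv amb sfgy gdw ent
Final line count: 17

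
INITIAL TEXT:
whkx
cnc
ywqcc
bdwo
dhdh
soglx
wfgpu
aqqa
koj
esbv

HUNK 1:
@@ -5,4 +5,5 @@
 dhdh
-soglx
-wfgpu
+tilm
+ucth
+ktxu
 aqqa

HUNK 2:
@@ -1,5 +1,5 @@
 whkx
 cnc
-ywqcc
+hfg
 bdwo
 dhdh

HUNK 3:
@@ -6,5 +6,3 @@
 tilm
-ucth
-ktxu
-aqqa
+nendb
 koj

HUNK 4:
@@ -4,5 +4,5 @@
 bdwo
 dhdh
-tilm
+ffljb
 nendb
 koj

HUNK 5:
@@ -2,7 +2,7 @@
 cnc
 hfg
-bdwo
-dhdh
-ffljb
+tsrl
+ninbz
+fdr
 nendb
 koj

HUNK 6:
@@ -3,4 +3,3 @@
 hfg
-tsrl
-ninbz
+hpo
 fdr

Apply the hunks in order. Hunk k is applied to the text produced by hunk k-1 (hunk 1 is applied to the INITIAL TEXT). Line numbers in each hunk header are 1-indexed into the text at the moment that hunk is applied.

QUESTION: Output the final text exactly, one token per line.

Answer: whkx
cnc
hfg
hpo
fdr
nendb
koj
esbv

Derivation:
Hunk 1: at line 5 remove [soglx,wfgpu] add [tilm,ucth,ktxu] -> 11 lines: whkx cnc ywqcc bdwo dhdh tilm ucth ktxu aqqa koj esbv
Hunk 2: at line 1 remove [ywqcc] add [hfg] -> 11 lines: whkx cnc hfg bdwo dhdh tilm ucth ktxu aqqa koj esbv
Hunk 3: at line 6 remove [ucth,ktxu,aqqa] add [nendb] -> 9 lines: whkx cnc hfg bdwo dhdh tilm nendb koj esbv
Hunk 4: at line 4 remove [tilm] add [ffljb] -> 9 lines: whkx cnc hfg bdwo dhdh ffljb nendb koj esbv
Hunk 5: at line 2 remove [bdwo,dhdh,ffljb] add [tsrl,ninbz,fdr] -> 9 lines: whkx cnc hfg tsrl ninbz fdr nendb koj esbv
Hunk 6: at line 3 remove [tsrl,ninbz] add [hpo] -> 8 lines: whkx cnc hfg hpo fdr nendb koj esbv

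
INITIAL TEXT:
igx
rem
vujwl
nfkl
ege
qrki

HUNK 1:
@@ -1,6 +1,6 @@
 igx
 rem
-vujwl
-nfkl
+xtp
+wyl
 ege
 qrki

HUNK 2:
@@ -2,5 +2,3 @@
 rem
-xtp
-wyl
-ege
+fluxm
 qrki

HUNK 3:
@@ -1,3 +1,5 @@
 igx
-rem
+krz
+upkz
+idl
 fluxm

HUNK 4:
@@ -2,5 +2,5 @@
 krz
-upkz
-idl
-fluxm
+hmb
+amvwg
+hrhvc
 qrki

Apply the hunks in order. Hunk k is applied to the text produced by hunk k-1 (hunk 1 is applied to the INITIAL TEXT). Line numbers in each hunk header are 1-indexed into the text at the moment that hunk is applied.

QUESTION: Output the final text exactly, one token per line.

Hunk 1: at line 1 remove [vujwl,nfkl] add [xtp,wyl] -> 6 lines: igx rem xtp wyl ege qrki
Hunk 2: at line 2 remove [xtp,wyl,ege] add [fluxm] -> 4 lines: igx rem fluxm qrki
Hunk 3: at line 1 remove [rem] add [krz,upkz,idl] -> 6 lines: igx krz upkz idl fluxm qrki
Hunk 4: at line 2 remove [upkz,idl,fluxm] add [hmb,amvwg,hrhvc] -> 6 lines: igx krz hmb amvwg hrhvc qrki

Answer: igx
krz
hmb
amvwg
hrhvc
qrki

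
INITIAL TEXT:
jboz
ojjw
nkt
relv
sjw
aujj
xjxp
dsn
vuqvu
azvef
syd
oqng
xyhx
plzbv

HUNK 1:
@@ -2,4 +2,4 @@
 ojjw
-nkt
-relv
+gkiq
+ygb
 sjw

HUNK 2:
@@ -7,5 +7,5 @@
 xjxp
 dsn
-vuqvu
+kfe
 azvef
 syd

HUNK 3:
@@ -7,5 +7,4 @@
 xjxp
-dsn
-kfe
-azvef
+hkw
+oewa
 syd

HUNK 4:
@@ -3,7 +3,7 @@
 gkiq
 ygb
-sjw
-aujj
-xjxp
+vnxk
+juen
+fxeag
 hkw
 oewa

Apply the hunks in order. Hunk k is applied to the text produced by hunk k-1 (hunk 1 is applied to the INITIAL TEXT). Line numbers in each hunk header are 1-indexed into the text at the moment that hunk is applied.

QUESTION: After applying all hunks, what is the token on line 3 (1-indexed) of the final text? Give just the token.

Answer: gkiq

Derivation:
Hunk 1: at line 2 remove [nkt,relv] add [gkiq,ygb] -> 14 lines: jboz ojjw gkiq ygb sjw aujj xjxp dsn vuqvu azvef syd oqng xyhx plzbv
Hunk 2: at line 7 remove [vuqvu] add [kfe] -> 14 lines: jboz ojjw gkiq ygb sjw aujj xjxp dsn kfe azvef syd oqng xyhx plzbv
Hunk 3: at line 7 remove [dsn,kfe,azvef] add [hkw,oewa] -> 13 lines: jboz ojjw gkiq ygb sjw aujj xjxp hkw oewa syd oqng xyhx plzbv
Hunk 4: at line 3 remove [sjw,aujj,xjxp] add [vnxk,juen,fxeag] -> 13 lines: jboz ojjw gkiq ygb vnxk juen fxeag hkw oewa syd oqng xyhx plzbv
Final line 3: gkiq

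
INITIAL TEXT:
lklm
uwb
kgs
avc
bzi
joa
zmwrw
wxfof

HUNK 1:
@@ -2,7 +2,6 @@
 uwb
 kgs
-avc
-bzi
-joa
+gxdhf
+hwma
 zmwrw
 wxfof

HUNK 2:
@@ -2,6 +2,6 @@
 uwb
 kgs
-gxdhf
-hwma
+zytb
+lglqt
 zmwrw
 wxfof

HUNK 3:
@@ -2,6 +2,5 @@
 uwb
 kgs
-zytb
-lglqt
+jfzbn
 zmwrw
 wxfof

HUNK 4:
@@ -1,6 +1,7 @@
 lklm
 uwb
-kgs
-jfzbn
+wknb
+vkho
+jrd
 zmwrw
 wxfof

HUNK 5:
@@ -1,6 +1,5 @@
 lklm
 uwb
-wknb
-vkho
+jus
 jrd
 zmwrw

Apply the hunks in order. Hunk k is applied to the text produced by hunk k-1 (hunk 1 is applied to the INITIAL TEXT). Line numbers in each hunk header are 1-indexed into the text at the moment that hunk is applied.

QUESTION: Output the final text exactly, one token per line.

Answer: lklm
uwb
jus
jrd
zmwrw
wxfof

Derivation:
Hunk 1: at line 2 remove [avc,bzi,joa] add [gxdhf,hwma] -> 7 lines: lklm uwb kgs gxdhf hwma zmwrw wxfof
Hunk 2: at line 2 remove [gxdhf,hwma] add [zytb,lglqt] -> 7 lines: lklm uwb kgs zytb lglqt zmwrw wxfof
Hunk 3: at line 2 remove [zytb,lglqt] add [jfzbn] -> 6 lines: lklm uwb kgs jfzbn zmwrw wxfof
Hunk 4: at line 1 remove [kgs,jfzbn] add [wknb,vkho,jrd] -> 7 lines: lklm uwb wknb vkho jrd zmwrw wxfof
Hunk 5: at line 1 remove [wknb,vkho] add [jus] -> 6 lines: lklm uwb jus jrd zmwrw wxfof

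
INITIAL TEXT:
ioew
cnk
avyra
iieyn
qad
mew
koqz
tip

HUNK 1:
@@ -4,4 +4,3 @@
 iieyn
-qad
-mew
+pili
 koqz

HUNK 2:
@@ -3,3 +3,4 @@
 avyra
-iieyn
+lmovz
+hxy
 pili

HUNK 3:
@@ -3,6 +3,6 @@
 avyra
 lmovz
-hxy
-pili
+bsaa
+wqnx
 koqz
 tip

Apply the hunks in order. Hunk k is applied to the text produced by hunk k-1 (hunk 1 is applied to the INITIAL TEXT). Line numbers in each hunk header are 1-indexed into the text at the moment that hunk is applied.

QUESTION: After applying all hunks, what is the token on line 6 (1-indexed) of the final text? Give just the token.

Hunk 1: at line 4 remove [qad,mew] add [pili] -> 7 lines: ioew cnk avyra iieyn pili koqz tip
Hunk 2: at line 3 remove [iieyn] add [lmovz,hxy] -> 8 lines: ioew cnk avyra lmovz hxy pili koqz tip
Hunk 3: at line 3 remove [hxy,pili] add [bsaa,wqnx] -> 8 lines: ioew cnk avyra lmovz bsaa wqnx koqz tip
Final line 6: wqnx

Answer: wqnx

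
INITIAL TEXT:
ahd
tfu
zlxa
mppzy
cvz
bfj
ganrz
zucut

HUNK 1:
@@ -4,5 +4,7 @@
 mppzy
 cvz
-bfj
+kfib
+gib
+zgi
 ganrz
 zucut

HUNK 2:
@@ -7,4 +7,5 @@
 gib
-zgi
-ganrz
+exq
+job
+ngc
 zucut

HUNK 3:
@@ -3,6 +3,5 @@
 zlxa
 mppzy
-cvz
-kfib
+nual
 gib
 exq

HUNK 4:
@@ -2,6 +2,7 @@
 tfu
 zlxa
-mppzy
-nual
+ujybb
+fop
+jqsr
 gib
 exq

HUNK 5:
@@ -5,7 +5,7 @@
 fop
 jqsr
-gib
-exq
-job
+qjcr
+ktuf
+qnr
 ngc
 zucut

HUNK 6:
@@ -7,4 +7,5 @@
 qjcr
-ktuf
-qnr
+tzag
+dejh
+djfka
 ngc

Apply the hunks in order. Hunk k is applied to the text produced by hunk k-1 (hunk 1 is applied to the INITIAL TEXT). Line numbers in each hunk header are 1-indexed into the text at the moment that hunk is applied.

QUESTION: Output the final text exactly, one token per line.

Answer: ahd
tfu
zlxa
ujybb
fop
jqsr
qjcr
tzag
dejh
djfka
ngc
zucut

Derivation:
Hunk 1: at line 4 remove [bfj] add [kfib,gib,zgi] -> 10 lines: ahd tfu zlxa mppzy cvz kfib gib zgi ganrz zucut
Hunk 2: at line 7 remove [zgi,ganrz] add [exq,job,ngc] -> 11 lines: ahd tfu zlxa mppzy cvz kfib gib exq job ngc zucut
Hunk 3: at line 3 remove [cvz,kfib] add [nual] -> 10 lines: ahd tfu zlxa mppzy nual gib exq job ngc zucut
Hunk 4: at line 2 remove [mppzy,nual] add [ujybb,fop,jqsr] -> 11 lines: ahd tfu zlxa ujybb fop jqsr gib exq job ngc zucut
Hunk 5: at line 5 remove [gib,exq,job] add [qjcr,ktuf,qnr] -> 11 lines: ahd tfu zlxa ujybb fop jqsr qjcr ktuf qnr ngc zucut
Hunk 6: at line 7 remove [ktuf,qnr] add [tzag,dejh,djfka] -> 12 lines: ahd tfu zlxa ujybb fop jqsr qjcr tzag dejh djfka ngc zucut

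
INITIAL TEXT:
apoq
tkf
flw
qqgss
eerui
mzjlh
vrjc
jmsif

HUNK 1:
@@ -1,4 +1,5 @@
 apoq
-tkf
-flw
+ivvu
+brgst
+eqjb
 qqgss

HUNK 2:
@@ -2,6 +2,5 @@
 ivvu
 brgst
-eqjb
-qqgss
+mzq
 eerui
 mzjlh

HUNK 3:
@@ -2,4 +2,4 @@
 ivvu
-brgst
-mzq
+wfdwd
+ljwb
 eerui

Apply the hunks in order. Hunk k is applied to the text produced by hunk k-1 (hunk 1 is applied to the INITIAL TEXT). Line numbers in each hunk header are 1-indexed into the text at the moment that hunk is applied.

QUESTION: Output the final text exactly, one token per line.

Answer: apoq
ivvu
wfdwd
ljwb
eerui
mzjlh
vrjc
jmsif

Derivation:
Hunk 1: at line 1 remove [tkf,flw] add [ivvu,brgst,eqjb] -> 9 lines: apoq ivvu brgst eqjb qqgss eerui mzjlh vrjc jmsif
Hunk 2: at line 2 remove [eqjb,qqgss] add [mzq] -> 8 lines: apoq ivvu brgst mzq eerui mzjlh vrjc jmsif
Hunk 3: at line 2 remove [brgst,mzq] add [wfdwd,ljwb] -> 8 lines: apoq ivvu wfdwd ljwb eerui mzjlh vrjc jmsif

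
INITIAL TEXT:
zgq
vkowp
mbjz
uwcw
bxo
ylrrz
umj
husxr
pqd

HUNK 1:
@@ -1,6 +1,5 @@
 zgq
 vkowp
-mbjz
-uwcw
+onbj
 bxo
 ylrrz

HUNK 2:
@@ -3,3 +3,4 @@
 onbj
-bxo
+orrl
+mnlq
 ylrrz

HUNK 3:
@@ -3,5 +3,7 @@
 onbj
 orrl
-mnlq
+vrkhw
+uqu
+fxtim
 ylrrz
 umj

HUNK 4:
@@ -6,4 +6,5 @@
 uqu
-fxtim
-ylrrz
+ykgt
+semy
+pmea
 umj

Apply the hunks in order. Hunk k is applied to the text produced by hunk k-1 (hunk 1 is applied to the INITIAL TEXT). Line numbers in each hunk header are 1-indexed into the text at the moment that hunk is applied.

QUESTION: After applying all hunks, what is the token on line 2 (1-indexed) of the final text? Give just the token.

Answer: vkowp

Derivation:
Hunk 1: at line 1 remove [mbjz,uwcw] add [onbj] -> 8 lines: zgq vkowp onbj bxo ylrrz umj husxr pqd
Hunk 2: at line 3 remove [bxo] add [orrl,mnlq] -> 9 lines: zgq vkowp onbj orrl mnlq ylrrz umj husxr pqd
Hunk 3: at line 3 remove [mnlq] add [vrkhw,uqu,fxtim] -> 11 lines: zgq vkowp onbj orrl vrkhw uqu fxtim ylrrz umj husxr pqd
Hunk 4: at line 6 remove [fxtim,ylrrz] add [ykgt,semy,pmea] -> 12 lines: zgq vkowp onbj orrl vrkhw uqu ykgt semy pmea umj husxr pqd
Final line 2: vkowp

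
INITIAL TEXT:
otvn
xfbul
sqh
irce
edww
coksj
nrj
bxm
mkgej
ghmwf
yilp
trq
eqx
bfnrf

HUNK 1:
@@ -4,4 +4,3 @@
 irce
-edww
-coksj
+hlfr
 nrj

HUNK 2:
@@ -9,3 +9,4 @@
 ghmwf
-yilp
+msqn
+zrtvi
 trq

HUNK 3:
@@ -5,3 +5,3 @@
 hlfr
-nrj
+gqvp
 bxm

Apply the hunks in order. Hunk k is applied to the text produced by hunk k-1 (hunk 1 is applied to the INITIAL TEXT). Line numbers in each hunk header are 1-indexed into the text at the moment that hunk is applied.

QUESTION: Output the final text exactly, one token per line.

Hunk 1: at line 4 remove [edww,coksj] add [hlfr] -> 13 lines: otvn xfbul sqh irce hlfr nrj bxm mkgej ghmwf yilp trq eqx bfnrf
Hunk 2: at line 9 remove [yilp] add [msqn,zrtvi] -> 14 lines: otvn xfbul sqh irce hlfr nrj bxm mkgej ghmwf msqn zrtvi trq eqx bfnrf
Hunk 3: at line 5 remove [nrj] add [gqvp] -> 14 lines: otvn xfbul sqh irce hlfr gqvp bxm mkgej ghmwf msqn zrtvi trq eqx bfnrf

Answer: otvn
xfbul
sqh
irce
hlfr
gqvp
bxm
mkgej
ghmwf
msqn
zrtvi
trq
eqx
bfnrf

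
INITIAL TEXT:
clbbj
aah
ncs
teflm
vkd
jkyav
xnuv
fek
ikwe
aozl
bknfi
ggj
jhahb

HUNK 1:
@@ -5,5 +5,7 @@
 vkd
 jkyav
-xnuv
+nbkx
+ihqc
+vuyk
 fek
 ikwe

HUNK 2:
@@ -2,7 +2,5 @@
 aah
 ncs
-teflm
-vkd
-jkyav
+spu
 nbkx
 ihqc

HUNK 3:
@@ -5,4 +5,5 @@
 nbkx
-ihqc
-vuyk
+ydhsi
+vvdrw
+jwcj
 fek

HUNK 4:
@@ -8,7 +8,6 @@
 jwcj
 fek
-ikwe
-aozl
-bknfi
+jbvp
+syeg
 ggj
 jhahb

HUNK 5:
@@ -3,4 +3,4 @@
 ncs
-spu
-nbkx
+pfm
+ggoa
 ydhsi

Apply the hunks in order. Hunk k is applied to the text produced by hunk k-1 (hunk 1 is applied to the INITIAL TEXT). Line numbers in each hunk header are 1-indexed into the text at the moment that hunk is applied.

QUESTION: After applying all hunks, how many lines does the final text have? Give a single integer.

Answer: 13

Derivation:
Hunk 1: at line 5 remove [xnuv] add [nbkx,ihqc,vuyk] -> 15 lines: clbbj aah ncs teflm vkd jkyav nbkx ihqc vuyk fek ikwe aozl bknfi ggj jhahb
Hunk 2: at line 2 remove [teflm,vkd,jkyav] add [spu] -> 13 lines: clbbj aah ncs spu nbkx ihqc vuyk fek ikwe aozl bknfi ggj jhahb
Hunk 3: at line 5 remove [ihqc,vuyk] add [ydhsi,vvdrw,jwcj] -> 14 lines: clbbj aah ncs spu nbkx ydhsi vvdrw jwcj fek ikwe aozl bknfi ggj jhahb
Hunk 4: at line 8 remove [ikwe,aozl,bknfi] add [jbvp,syeg] -> 13 lines: clbbj aah ncs spu nbkx ydhsi vvdrw jwcj fek jbvp syeg ggj jhahb
Hunk 5: at line 3 remove [spu,nbkx] add [pfm,ggoa] -> 13 lines: clbbj aah ncs pfm ggoa ydhsi vvdrw jwcj fek jbvp syeg ggj jhahb
Final line count: 13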